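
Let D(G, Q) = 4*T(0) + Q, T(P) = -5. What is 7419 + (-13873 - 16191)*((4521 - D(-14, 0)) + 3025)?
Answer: -227456805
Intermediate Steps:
D(G, Q) = -20 + Q (D(G, Q) = 4*(-5) + Q = -20 + Q)
7419 + (-13873 - 16191)*((4521 - D(-14, 0)) + 3025) = 7419 + (-13873 - 16191)*((4521 - (-20 + 0)) + 3025) = 7419 - 30064*((4521 - 1*(-20)) + 3025) = 7419 - 30064*((4521 + 20) + 3025) = 7419 - 30064*(4541 + 3025) = 7419 - 30064*7566 = 7419 - 227464224 = -227456805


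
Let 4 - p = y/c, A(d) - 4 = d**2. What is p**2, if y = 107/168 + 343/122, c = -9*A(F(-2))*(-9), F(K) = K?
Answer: 703707035985529/44098949615616 ≈ 15.957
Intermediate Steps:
A(d) = 4 + d**2
c = 648 (c = -9*(4 + (-2)**2)*(-9) = -9*(4 + 4)*(-9) = -9*8*(-9) = -72*(-9) = 648)
y = 35339/10248 (y = 107*(1/168) + 343*(1/122) = 107/168 + 343/122 = 35339/10248 ≈ 3.4484)
p = 26527477/6640704 (p = 4 - 35339/(10248*648) = 4 - 1*35339/6640704 = 4 - 35339/6640704 = 26527477/6640704 ≈ 3.9947)
p**2 = (26527477/6640704)**2 = 703707035985529/44098949615616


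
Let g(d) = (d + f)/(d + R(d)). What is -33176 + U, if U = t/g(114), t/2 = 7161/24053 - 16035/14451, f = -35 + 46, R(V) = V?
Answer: -480528004596088/14482912625 ≈ -33179.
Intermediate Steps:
f = 11
g(d) = (11 + d)/(2*d) (g(d) = (d + 11)/(d + d) = (11 + d)/((2*d)) = (11 + d)*(1/(2*d)) = (11 + d)/(2*d))
t = -188137496/115863301 (t = 2*(7161/24053 - 16035/14451) = 2*(7161*(1/24053) - 16035*1/14451) = 2*(7161/24053 - 5345/4817) = 2*(-94068748/115863301) = -188137496/115863301 ≈ -1.6238)
U = -42895349088/14482912625 (U = -188137496*228/(11 + 114)/115863301 = -188137496/(115863301*((½)*(1/114)*125)) = -188137496/(115863301*125/228) = -188137496/115863301*228/125 = -42895349088/14482912625 ≈ -2.9618)
-33176 + U = -33176 - 42895349088/14482912625 = -480528004596088/14482912625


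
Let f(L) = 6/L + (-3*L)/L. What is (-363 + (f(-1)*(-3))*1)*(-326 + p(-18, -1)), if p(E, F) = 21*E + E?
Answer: 242592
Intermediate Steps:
f(L) = -3 + 6/L (f(L) = 6/L - 3 = -3 + 6/L)
p(E, F) = 22*E
(-363 + (f(-1)*(-3))*1)*(-326 + p(-18, -1)) = (-363 + ((-3 + 6/(-1))*(-3))*1)*(-326 + 22*(-18)) = (-363 + ((-3 + 6*(-1))*(-3))*1)*(-326 - 396) = (-363 + ((-3 - 6)*(-3))*1)*(-722) = (-363 - 9*(-3)*1)*(-722) = (-363 + 27*1)*(-722) = (-363 + 27)*(-722) = -336*(-722) = 242592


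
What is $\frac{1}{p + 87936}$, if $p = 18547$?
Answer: $\frac{1}{106483} \approx 9.3912 \cdot 10^{-6}$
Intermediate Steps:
$\frac{1}{p + 87936} = \frac{1}{18547 + 87936} = \frac{1}{106483}$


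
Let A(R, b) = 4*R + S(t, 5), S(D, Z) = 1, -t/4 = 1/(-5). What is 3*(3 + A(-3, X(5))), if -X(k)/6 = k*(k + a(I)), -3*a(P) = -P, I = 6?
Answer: -24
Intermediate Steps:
t = 4/5 (t = -4/(-5) = -4*(-1/5) = 4/5 ≈ 0.80000)
a(P) = P/3 (a(P) = -(-1)*P/3 = P/3)
X(k) = -6*k*(2 + k) (X(k) = -6*k*(k + (1/3)*6) = -6*k*(k + 2) = -6*k*(2 + k))
A(R, b) = 1 + 4*R (A(R, b) = 4*R + 1 = 1 + 4*R)
3*(3 + A(-3, X(5))) = 3*(3 + (1 + 4*(-3))) = 3*(3 + (1 - 12)) = 3*(3 - 11) = 3*(-8) = -24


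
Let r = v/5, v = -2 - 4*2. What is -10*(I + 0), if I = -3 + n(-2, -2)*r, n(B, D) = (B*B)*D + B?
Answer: -170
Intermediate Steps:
n(B, D) = B + D*B² (n(B, D) = B²*D + B = D*B² + B = B + D*B²)
v = -10 (v = -2 - 1*8 = -2 - 8 = -10)
r = -2 (r = -10/5 = -10*⅕ = -2)
I = 17 (I = -3 - 2*(1 - 2*(-2))*(-2) = -3 - 2*(1 + 4)*(-2) = -3 - 2*5*(-2) = -3 - 10*(-2) = -3 + 20 = 17)
-10*(I + 0) = -10*(17 + 0) = -10*17 = -170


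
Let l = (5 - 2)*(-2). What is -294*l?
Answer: 1764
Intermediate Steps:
l = -6 (l = 3*(-2) = -6)
-294*l = -294*(-6) = 1764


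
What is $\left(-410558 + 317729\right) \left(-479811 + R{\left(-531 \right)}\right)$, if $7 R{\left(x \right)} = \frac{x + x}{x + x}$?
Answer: $\frac{311782534404}{7} \approx 4.454 \cdot 10^{10}$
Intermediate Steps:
$R{\left(x \right)} = \frac{1}{7}$ ($R{\left(x \right)} = \frac{\left(x + x\right) \frac{1}{x + x}}{7} = \frac{2 x \frac{1}{2 x}}{7} = \frac{1}{7} \cdot 1 = \frac{1}{7}$)
$\left(-410558 + 317729\right) \left(-479811 + R{\left(-531 \right)}\right) = \left(-410558 + 317729\right) \left(-479811 + \frac{1}{7}\right) = \left(-92829\right) \left(- \frac{3358676}{7}\right) = \frac{311782534404}{7}$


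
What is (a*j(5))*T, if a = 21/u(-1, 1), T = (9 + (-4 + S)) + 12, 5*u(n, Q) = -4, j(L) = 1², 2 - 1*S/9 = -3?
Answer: -3255/2 ≈ -1627.5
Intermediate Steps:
S = 45 (S = 18 - 9*(-3) = 18 + 27 = 45)
j(L) = 1
u(n, Q) = -⅘ (u(n, Q) = (⅕)*(-4) = -⅘)
T = 62 (T = (9 + (-4 + 45)) + 12 = (9 + 41) + 12 = 50 + 12 = 62)
a = -105/4 (a = 21/(-⅘) = 21*(-5/4) = -105/4 ≈ -26.250)
(a*j(5))*T = -105/4*1*62 = -105/4*62 = -3255/2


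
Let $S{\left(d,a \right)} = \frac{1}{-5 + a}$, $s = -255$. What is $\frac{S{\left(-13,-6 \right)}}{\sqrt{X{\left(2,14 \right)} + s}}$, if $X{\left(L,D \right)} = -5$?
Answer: $\frac{i \sqrt{65}}{1430} \approx 0.0056379 i$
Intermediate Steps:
$\frac{S{\left(-13,-6 \right)}}{\sqrt{X{\left(2,14 \right)} + s}} = \frac{1}{\left(-5 - 6\right) \sqrt{-5 - 255}} = \frac{1}{\left(-11\right) \sqrt{-260}} = - \frac{1}{11 \cdot 2 i \sqrt{65}} = - \frac{\left(- \frac{1}{130}\right) i \sqrt{65}}{11} = \frac{i \sqrt{65}}{1430}$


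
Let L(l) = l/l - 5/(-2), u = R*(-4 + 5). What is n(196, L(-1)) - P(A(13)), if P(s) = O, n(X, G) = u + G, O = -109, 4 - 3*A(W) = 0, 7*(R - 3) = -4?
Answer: 1609/14 ≈ 114.93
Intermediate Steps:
R = 17/7 (R = 3 + (⅐)*(-4) = 3 - 4/7 = 17/7 ≈ 2.4286)
A(W) = 4/3 (A(W) = 4/3 - ⅓*0 = 4/3 + 0 = 4/3)
u = 17/7 (u = 17*(-4 + 5)/7 = (17/7)*1 = 17/7 ≈ 2.4286)
L(l) = 7/2 (L(l) = 1 - 5*(-½) = 1 + 5/2 = 7/2)
n(X, G) = 17/7 + G
P(s) = -109
n(196, L(-1)) - P(A(13)) = (17/7 + 7/2) - 1*(-109) = 83/14 + 109 = 1609/14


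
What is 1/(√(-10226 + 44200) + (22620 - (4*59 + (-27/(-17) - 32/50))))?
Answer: 4042938725/90487170209459 - 180625*√33974/90487170209459 ≈ 4.4312e-5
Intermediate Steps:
1/(√(-10226 + 44200) + (22620 - (4*59 + (-27/(-17) - 32/50)))) = 1/(√33974 + (22620 - (236 + (-27*(-1/17) - 32*1/50)))) = 1/(√33974 + (22620 - (236 + (27/17 - 16/25)))) = 1/(√33974 + (22620 - (236 + 403/425))) = 1/(√33974 + (22620 - 1*100703/425)) = 1/(√33974 + (22620 - 100703/425)) = 1/(√33974 + 9512797/425) = 1/(9512797/425 + √33974)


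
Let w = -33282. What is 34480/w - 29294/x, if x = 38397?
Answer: -383148578/212988159 ≈ -1.7989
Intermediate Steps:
34480/w - 29294/x = 34480/(-33282) - 29294/38397 = 34480*(-1/33282) - 29294*1/38397 = -17240/16641 - 29294/38397 = -383148578/212988159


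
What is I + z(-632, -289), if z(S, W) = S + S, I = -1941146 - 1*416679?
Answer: -2359089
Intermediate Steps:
I = -2357825 (I = -1941146 - 416679 = -2357825)
z(S, W) = 2*S
I + z(-632, -289) = -2357825 + 2*(-632) = -2357825 - 1264 = -2359089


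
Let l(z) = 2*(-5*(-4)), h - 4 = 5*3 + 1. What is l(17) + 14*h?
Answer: 320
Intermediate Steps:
h = 20 (h = 4 + (5*3 + 1) = 4 + (15 + 1) = 4 + 16 = 20)
l(z) = 40 (l(z) = 2*20 = 40)
l(17) + 14*h = 40 + 14*20 = 40 + 280 = 320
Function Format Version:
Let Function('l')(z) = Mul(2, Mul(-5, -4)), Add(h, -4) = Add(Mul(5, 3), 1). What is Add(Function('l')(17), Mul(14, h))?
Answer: 320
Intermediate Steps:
h = 20 (h = Add(4, Add(Mul(5, 3), 1)) = Add(4, Add(15, 1)) = Add(4, 16) = 20)
Function('l')(z) = 40 (Function('l')(z) = Mul(2, 20) = 40)
Add(Function('l')(17), Mul(14, h)) = Add(40, Mul(14, 20)) = Add(40, 280) = 320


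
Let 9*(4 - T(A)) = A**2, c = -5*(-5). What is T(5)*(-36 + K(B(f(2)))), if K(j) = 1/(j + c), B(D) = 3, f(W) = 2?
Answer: -11077/252 ≈ -43.956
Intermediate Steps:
c = 25
K(j) = 1/(25 + j) (K(j) = 1/(j + 25) = 1/(25 + j))
T(A) = 4 - A**2/9
T(5)*(-36 + K(B(f(2)))) = (4 - 1/9*5**2)*(-36 + 1/(25 + 3)) = (4 - 1/9*25)*(-36 + 1/28) = (4 - 25/9)*(-36 + 1/28) = (11/9)*(-1007/28) = -11077/252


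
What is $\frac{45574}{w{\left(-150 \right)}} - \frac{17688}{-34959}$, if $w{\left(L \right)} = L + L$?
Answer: $- \frac{264652511}{1747950} \approx -151.41$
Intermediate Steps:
$w{\left(L \right)} = 2 L$
$\frac{45574}{w{\left(-150 \right)}} - \frac{17688}{-34959} = \frac{45574}{2 \left(-150\right)} - \frac{17688}{-34959} = \frac{45574}{-300} - - \frac{5896}{11653} = 45574 \left(- \frac{1}{300}\right) + \frac{5896}{11653} = - \frac{22787}{150} + \frac{5896}{11653} = - \frac{264652511}{1747950}$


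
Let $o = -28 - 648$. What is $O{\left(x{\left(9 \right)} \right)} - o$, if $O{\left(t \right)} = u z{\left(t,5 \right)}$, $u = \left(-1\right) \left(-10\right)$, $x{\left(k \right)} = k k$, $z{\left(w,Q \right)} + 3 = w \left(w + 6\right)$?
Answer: $71116$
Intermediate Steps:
$z{\left(w,Q \right)} = -3 + w \left(6 + w\right)$ ($z{\left(w,Q \right)} = -3 + w \left(w + 6\right) = -3 + w \left(6 + w\right)$)
$x{\left(k \right)} = k^{2}$
$o = -676$ ($o = -28 - 648 = -676$)
$u = 10$
$O{\left(t \right)} = -30 + 10 t^{2} + 60 t$ ($O{\left(t \right)} = 10 \left(-3 + t^{2} + 6 t\right) = -30 + 10 t^{2} + 60 t$)
$O{\left(x{\left(9 \right)} \right)} - o = \left(-30 + 10 \left(9^{2}\right)^{2} + 60 \cdot 9^{2}\right) - -676 = \left(-30 + 10 \cdot 81^{2} + 60 \cdot 81\right) + 676 = \left(-30 + 10 \cdot 6561 + 4860\right) + 676 = \left(-30 + 65610 + 4860\right) + 676 = 70440 + 676 = 71116$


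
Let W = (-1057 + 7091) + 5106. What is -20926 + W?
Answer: -9786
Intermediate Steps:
W = 11140 (W = 6034 + 5106 = 11140)
-20926 + W = -20926 + 11140 = -9786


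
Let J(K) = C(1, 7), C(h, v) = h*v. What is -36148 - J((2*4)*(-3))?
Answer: -36155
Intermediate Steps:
J(K) = 7 (J(K) = 1*7 = 7)
-36148 - J((2*4)*(-3)) = -36148 - 1*7 = -36148 - 7 = -36155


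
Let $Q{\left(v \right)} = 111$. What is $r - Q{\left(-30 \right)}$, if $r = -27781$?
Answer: $-27892$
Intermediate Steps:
$r - Q{\left(-30 \right)} = -27781 - 111 = -27892$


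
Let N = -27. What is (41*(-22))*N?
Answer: 24354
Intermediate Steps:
(41*(-22))*N = (41*(-22))*(-27) = -902*(-27) = 24354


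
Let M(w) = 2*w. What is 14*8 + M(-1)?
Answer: 110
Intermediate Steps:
14*8 + M(-1) = 14*8 + 2*(-1) = 112 - 2 = 110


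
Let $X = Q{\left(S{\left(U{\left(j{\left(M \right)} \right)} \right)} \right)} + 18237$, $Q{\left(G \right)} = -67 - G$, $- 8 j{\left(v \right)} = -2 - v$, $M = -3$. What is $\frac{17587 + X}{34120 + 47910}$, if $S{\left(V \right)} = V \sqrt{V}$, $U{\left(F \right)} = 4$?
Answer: $\frac{35749}{82030} \approx 0.4358$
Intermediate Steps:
$j{\left(v \right)} = \frac{1}{4} + \frac{v}{8}$ ($j{\left(v \right)} = - \frac{-2 - v}{8} = \frac{1}{4} + \frac{v}{8}$)
$S{\left(V \right)} = V^{\frac{3}{2}}$
$X = 18162$ ($X = \left(-67 - 4^{\frac{3}{2}}\right) + 18237 = \left(-67 - 8\right) + 18237 = -75 + 18237 = 18162$)
$\frac{17587 + X}{34120 + 47910} = \frac{17587 + 18162}{34120 + 47910} = \frac{35749}{82030}$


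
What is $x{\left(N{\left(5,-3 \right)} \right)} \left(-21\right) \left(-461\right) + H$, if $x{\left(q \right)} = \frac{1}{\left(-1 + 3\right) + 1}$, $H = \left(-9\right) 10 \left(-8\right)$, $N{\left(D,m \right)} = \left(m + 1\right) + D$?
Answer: $3947$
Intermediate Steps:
$N{\left(D,m \right)} = 1 + D + m$ ($N{\left(D,m \right)} = \left(1 + m\right) + D = 1 + D + m$)
$H = 720$ ($H = \left(-90\right) \left(-8\right) = 720$)
$x{\left(q \right)} = \frac{1}{3}$ ($x{\left(q \right)} = \frac{1}{2 + 1} = \frac{1}{3}$)
$x{\left(N{\left(5,-3 \right)} \right)} \left(-21\right) \left(-461\right) + H = \frac{1}{3} \left(-21\right) \left(-461\right) + 720 = \left(-7\right) \left(-461\right) + 720 = 3227 + 720 = 3947$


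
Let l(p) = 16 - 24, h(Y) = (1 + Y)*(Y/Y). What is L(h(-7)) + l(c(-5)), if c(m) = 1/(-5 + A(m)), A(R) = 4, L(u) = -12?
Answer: -20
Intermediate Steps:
h(Y) = 1 + Y (h(Y) = (1 + Y)*1 = 1 + Y)
c(m) = -1 (c(m) = 1/(-5 + 4) = 1/(-1) = -1)
l(p) = -8
L(h(-7)) + l(c(-5)) = -12 - 8 = -20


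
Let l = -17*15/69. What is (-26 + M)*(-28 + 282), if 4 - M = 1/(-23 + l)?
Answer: -1712595/307 ≈ -5578.5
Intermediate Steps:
l = -85/23 (l = -255*1/69 = -85/23 ≈ -3.6957)
M = 2479/614 (M = 4 - 1/(-23 - 85/23) = 4 - 1/(-614/23) = 4 - 1*(-23/614) = 4 + 23/614 = 2479/614 ≈ 4.0375)
(-26 + M)*(-28 + 282) = (-26 + 2479/614)*(-28 + 282) = -13485/614*254 = -1712595/307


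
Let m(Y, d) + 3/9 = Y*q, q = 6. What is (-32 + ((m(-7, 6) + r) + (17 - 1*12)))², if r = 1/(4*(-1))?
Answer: 697225/144 ≈ 4841.8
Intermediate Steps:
m(Y, d) = -⅓ + 6*Y (m(Y, d) = -⅓ + Y*6 = -⅓ + 6*Y)
r = -¼ (r = 1/(-4) = -¼ ≈ -0.25000)
(-32 + ((m(-7, 6) + r) + (17 - 1*12)))² = (-32 + (((-⅓ + 6*(-7)) - ¼) + (17 - 1*12)))² = (-32 + (((-⅓ - 42) - ¼) + (17 - 12)))² = (-32 + ((-127/3 - ¼) + 5))² = (-32 + (-511/12 + 5))² = (-32 - 451/12)² = (-835/12)² = 697225/144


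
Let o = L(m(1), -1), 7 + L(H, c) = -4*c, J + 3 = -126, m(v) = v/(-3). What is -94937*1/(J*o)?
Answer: -94937/387 ≈ -245.32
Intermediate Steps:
m(v) = -v/3 (m(v) = v*(-⅓) = -v/3)
J = -129 (J = -3 - 126 = -129)
L(H, c) = -7 - 4*c
o = -3 (o = -7 - 4*(-1) = -7 + 4 = -3)
-94937*1/(J*o) = -94937/((-3*(-129))) = -94937/387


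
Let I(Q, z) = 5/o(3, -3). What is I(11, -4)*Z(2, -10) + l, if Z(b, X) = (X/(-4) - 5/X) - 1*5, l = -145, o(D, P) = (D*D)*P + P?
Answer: -434/3 ≈ -144.67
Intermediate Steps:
o(D, P) = P + P*D² (o(D, P) = D²*P + P = P*D² + P = P + P*D²)
Z(b, X) = -5 - 5/X - X/4 (Z(b, X) = (X*(-¼) - 5/X) - 5 = (-X/4 - 5/X) - 5 = (-5/X - X/4) - 5 = -5 - 5/X - X/4)
I(Q, z) = -⅙ (I(Q, z) = 5/((-3*(1 + 3²))) = 5/((-3*(1 + 9))) = 5/((-3*10)) = 5/(-30) = 5*(-1/30) = -⅙)
I(11, -4)*Z(2, -10) + l = -(-5 - 5/(-10) - ¼*(-10))/6 - 145 = -(-5 - 5*(-⅒) + 5/2)/6 - 145 = -(-5 + ½ + 5/2)/6 - 145 = -⅙*(-2) - 145 = ⅓ - 145 = -434/3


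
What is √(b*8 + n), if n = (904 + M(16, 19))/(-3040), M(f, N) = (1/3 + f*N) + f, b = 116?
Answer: √4822021590/2280 ≈ 30.456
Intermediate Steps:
M(f, N) = ⅓ + f + N*f (M(f, N) = (⅓ + N*f) + f = ⅓ + f + N*f)
n = -3673/9120 (n = (904 + (⅓ + 16 + 19*16))/(-3040) = (904 + (⅓ + 16 + 304))*(-1/3040) = (904 + 961/3)*(-1/3040) = (3673/3)*(-1/3040) = -3673/9120 ≈ -0.40274)
√(b*8 + n) = √(116*8 - 3673/9120) = √(928 - 3673/9120) = √(8459687/9120) = √4822021590/2280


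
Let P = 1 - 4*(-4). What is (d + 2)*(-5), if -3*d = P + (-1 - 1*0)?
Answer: 50/3 ≈ 16.667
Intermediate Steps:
P = 17 (P = 1 + 16 = 17)
d = -16/3 (d = -(17 + (-1 - 1*0))/3 = -(17 + (-1 + 0))/3 = -(17 - 1)/3 = -⅓*16 = -16/3 ≈ -5.3333)
(d + 2)*(-5) = (-16/3 + 2)*(-5) = -10/3*(-5) = 50/3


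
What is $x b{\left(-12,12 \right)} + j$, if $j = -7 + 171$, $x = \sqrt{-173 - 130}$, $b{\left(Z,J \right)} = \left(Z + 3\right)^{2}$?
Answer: $164 + 81 i \sqrt{303} \approx 164.0 + 1410.0 i$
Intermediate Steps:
$b{\left(Z,J \right)} = \left(3 + Z\right)^{2}$
$x = i \sqrt{303}$ ($x = \sqrt{-303} = i \sqrt{303} \approx 17.407 i$)
$j = 164$
$x b{\left(-12,12 \right)} + j = i \sqrt{303} \left(3 - 12\right)^{2} + 164 = i \sqrt{303} \left(-9\right)^{2} + 164 = i \sqrt{303} \cdot 81 + 164 = 81 i \sqrt{303} + 164 = 164 + 81 i \sqrt{303}$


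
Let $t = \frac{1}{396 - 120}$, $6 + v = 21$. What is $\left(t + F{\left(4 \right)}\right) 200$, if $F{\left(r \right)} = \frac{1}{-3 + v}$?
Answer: $\frac{400}{23} \approx 17.391$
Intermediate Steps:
$v = 15$ ($v = -6 + 21 = 15$)
$F{\left(r \right)} = \frac{1}{12}$ ($F{\left(r \right)} = \frac{1}{-3 + 15} = \frac{1}{12}$)
$t = \frac{1}{276} \approx 0.0036232$
$\left(t + F{\left(4 \right)}\right) 200 = \left(\frac{1}{276} + \frac{1}{12}\right) 200 = \frac{2}{23} \cdot 200 = \frac{400}{23}$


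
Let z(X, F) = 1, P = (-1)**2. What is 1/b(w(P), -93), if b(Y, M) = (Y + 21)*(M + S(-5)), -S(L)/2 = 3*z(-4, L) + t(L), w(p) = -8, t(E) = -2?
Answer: -1/1235 ≈ -0.00080972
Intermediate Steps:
P = 1
S(L) = -2 (S(L) = -2*(3*1 - 2) = -2*(3 - 2) = -2*1 = -2)
b(Y, M) = (-2 + M)*(21 + Y) (b(Y, M) = (Y + 21)*(M - 2) = (21 + Y)*(-2 + M) = (-2 + M)*(21 + Y))
1/b(w(P), -93) = 1/(-42 - 2*(-8) + 21*(-93) - 93*(-8)) = 1/(-42 + 16 - 1953 + 744) = 1/(-1235) = -1/1235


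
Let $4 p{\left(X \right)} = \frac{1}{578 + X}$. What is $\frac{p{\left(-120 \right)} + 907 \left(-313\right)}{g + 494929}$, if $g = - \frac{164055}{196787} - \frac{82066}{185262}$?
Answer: $- \frac{9480469614267857667}{16527988740714068584} \approx -0.5736$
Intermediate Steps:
$g = - \frac{23271339676}{18228576597}$ ($g = \left(-164055\right) \frac{1}{196787} - \frac{41033}{92631} = - \frac{164055}{196787} - \frac{41033}{92631} = - \frac{23271339676}{18228576597} \approx -1.2766$)
$p{\left(X \right)} = \frac{1}{4 \left(578 + X\right)}$
$\frac{p{\left(-120 \right)} + 907 \left(-313\right)}{g + 494929} = \frac{\frac{1}{4 \left(578 - 120\right)} + 907 \left(-313\right)}{- \frac{23271339676}{18228576597} + 494929} = \frac{\frac{1}{4 \cdot 458} - 283891}{\frac{9021827915236937}{18228576597}} = \left(\frac{1}{4} \cdot \frac{1}{458} - 283891\right) \frac{18228576597}{9021827915236937} = \left(\frac{1}{1832} - 283891\right) \frac{18228576597}{9021827915236937} = \left(- \frac{520088311}{1832}\right) \frac{18228576597}{9021827915236937} = - \frac{9480469614267857667}{16527988740714068584}$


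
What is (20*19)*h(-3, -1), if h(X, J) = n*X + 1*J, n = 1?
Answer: -1520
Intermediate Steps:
h(X, J) = J + X (h(X, J) = 1*X + 1*J = X + J = J + X)
(20*19)*h(-3, -1) = (20*19)*(-1 - 3) = 380*(-4) = -1520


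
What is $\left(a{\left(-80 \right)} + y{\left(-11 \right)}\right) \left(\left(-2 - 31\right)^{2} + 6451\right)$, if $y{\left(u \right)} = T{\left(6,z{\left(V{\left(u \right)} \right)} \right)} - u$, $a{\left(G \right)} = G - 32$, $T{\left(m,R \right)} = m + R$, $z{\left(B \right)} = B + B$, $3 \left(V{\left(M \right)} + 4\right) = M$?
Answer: $- \frac{2495740}{3} \approx -8.3191 \cdot 10^{5}$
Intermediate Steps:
$V{\left(M \right)} = -4 + \frac{M}{3}$
$z{\left(B \right)} = 2 B$
$T{\left(m,R \right)} = R + m$
$a{\left(G \right)} = -32 + G$ ($a{\left(G \right)} = G - 32 = -32 + G$)
$y{\left(u \right)} = -2 - \frac{u}{3}$ ($y{\left(u \right)} = \left(2 \left(-4 + \frac{u}{3}\right) + 6\right) - u = \left(\left(-8 + \frac{2 u}{3}\right) + 6\right) - u = \left(-2 + \frac{2 u}{3}\right) - u = -2 - \frac{u}{3}$)
$\left(a{\left(-80 \right)} + y{\left(-11 \right)}\right) \left(\left(-2 - 31\right)^{2} + 6451\right) = \left(\left(-32 - 80\right) - - \frac{5}{3}\right) \left(\left(-2 - 31\right)^{2} + 6451\right) = \left(-112 + \left(-2 + \frac{11}{3}\right)\right) \left(\left(-33\right)^{2} + 6451\right) = \left(-112 + \frac{5}{3}\right) \left(1089 + 6451\right) = \left(- \frac{331}{3}\right) 7540 = - \frac{2495740}{3}$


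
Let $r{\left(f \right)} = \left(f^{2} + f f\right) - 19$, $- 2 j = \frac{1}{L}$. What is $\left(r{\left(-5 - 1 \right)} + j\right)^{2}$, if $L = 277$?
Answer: $\frac{862068321}{306916} \approx 2808.8$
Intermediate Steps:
$j = - \frac{1}{554}$ ($j = - \frac{1}{2 \cdot 277} = \left(- \frac{1}{2}\right) \frac{1}{277} = - \frac{1}{554} \approx -0.0018051$)
$r{\left(f \right)} = -19 + 2 f^{2}$ ($r{\left(f \right)} = \left(f^{2} + f^{2}\right) - 19 = 2 f^{2} - 19 = -19 + 2 f^{2}$)
$\left(r{\left(-5 - 1 \right)} + j\right)^{2} = \left(\left(-19 + 2 \left(-5 - 1\right)^{2}\right) - \frac{1}{554}\right)^{2} = \left(\left(-19 + 2 \left(-6\right)^{2}\right) - \frac{1}{554}\right)^{2} = \left(\left(-19 + 2 \cdot 36\right) - \frac{1}{554}\right)^{2} = \left(\left(-19 + 72\right) - \frac{1}{554}\right)^{2} = \left(53 - \frac{1}{554}\right)^{2} = \left(\frac{29361}{554}\right)^{2} = \frac{862068321}{306916}$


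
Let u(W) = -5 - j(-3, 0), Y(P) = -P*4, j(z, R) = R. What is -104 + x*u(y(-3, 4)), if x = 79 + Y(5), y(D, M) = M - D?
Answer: -399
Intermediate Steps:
Y(P) = -4*P
u(W) = -5 (u(W) = -5 - 1*0 = -5 + 0 = -5)
x = 59 (x = 79 - 4*5 = 79 - 20 = 59)
-104 + x*u(y(-3, 4)) = -104 + 59*(-5) = -104 - 295 = -399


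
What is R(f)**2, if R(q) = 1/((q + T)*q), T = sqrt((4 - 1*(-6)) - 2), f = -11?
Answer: 129/1545049 + 4*sqrt(2)/140459 ≈ 0.00012377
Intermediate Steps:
T = 2*sqrt(2) (T = sqrt((4 + 6) - 2) = sqrt(10 - 2) = sqrt(8) = 2*sqrt(2) ≈ 2.8284)
R(q) = 1/(q*(q + 2*sqrt(2))) (R(q) = 1/((q + 2*sqrt(2))*q) = 1/(q*(q + 2*sqrt(2))))
R(f)**2 = (1/((-11)*(-11 + 2*sqrt(2))))**2 = (-1/(11*(-11 + 2*sqrt(2))))**2 = 1/(121*(-11 + 2*sqrt(2))**2)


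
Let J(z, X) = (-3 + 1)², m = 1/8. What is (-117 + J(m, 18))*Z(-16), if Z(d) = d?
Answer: 1808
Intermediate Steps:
m = ⅛ ≈ 0.12500
J(z, X) = 4 (J(z, X) = (-2)² = 4)
(-117 + J(m, 18))*Z(-16) = (-117 + 4)*(-16) = -113*(-16) = 1808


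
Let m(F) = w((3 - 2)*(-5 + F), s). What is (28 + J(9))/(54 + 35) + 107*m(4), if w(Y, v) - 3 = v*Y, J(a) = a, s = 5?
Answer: -19009/89 ≈ -213.58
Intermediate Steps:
w(Y, v) = 3 + Y*v (w(Y, v) = 3 + v*Y = 3 + Y*v)
m(F) = -22 + 5*F (m(F) = 3 + ((3 - 2)*(-5 + F))*5 = 3 + (1*(-5 + F))*5 = 3 + (-5 + F)*5 = 3 + (-25 + 5*F) = -22 + 5*F)
(28 + J(9))/(54 + 35) + 107*m(4) = (28 + 9)/(54 + 35) + 107*(-22 + 5*4) = 37/89 + 107*(-22 + 20) = 37*(1/89) + 107*(-2) = 37/89 - 214 = -19009/89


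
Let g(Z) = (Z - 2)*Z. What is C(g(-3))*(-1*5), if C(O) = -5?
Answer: 25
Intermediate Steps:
g(Z) = Z*(-2 + Z) (g(Z) = (-2 + Z)*Z = Z*(-2 + Z))
C(g(-3))*(-1*5) = -(-5)*5 = -5*(-5) = 25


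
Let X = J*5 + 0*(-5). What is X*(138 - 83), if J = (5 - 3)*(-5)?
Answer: -2750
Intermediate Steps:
J = -10 (J = 2*(-5) = -10)
X = -50 (X = -10*5 + 0*(-5) = -50 + 0 = -50)
X*(138 - 83) = -50*(138 - 83) = -50*55 = -2750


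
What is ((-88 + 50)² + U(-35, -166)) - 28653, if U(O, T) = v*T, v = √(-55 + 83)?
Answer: -27209 - 332*√7 ≈ -28087.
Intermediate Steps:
v = 2*√7 (v = √28 = 2*√7 ≈ 5.2915)
U(O, T) = 2*T*√7 (U(O, T) = (2*√7)*T = 2*T*√7)
((-88 + 50)² + U(-35, -166)) - 28653 = ((-88 + 50)² + 2*(-166)*√7) - 28653 = ((-38)² - 332*√7) - 28653 = (1444 - 332*√7) - 28653 = -27209 - 332*√7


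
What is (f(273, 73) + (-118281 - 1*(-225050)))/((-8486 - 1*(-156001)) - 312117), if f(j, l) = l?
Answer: -53421/82301 ≈ -0.64909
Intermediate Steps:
(f(273, 73) + (-118281 - 1*(-225050)))/((-8486 - 1*(-156001)) - 312117) = (73 + (-118281 - 1*(-225050)))/((-8486 - 1*(-156001)) - 312117) = (73 + (-118281 + 225050))/((-8486 + 156001) - 312117) = (73 + 106769)/(147515 - 312117) = 106842/(-164602) = 106842*(-1/164602) = -53421/82301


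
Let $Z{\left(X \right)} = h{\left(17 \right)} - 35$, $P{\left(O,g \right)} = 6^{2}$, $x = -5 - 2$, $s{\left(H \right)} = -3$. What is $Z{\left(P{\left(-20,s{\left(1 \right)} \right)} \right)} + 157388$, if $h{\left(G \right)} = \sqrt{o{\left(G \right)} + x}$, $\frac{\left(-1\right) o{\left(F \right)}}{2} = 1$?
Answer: $157353 + 3 i \approx 1.5735 \cdot 10^{5} + 3.0 i$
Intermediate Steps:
$o{\left(F \right)} = -2$ ($o{\left(F \right)} = \left(-2\right) 1 = -2$)
$x = -7$
$P{\left(O,g \right)} = 36$
$h{\left(G \right)} = 3 i$ ($h{\left(G \right)} = \sqrt{-2 - 7} = \sqrt{-9} = 3 i$)
$Z{\left(X \right)} = -35 + 3 i$ ($Z{\left(X \right)} = 3 i - 35 = -35 + 3 i$)
$Z{\left(P{\left(-20,s{\left(1 \right)} \right)} \right)} + 157388 = \left(-35 + 3 i\right) + 157388 = 157353 + 3 i$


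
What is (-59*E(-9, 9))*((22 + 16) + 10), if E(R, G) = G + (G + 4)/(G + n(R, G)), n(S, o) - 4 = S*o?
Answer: -424092/17 ≈ -24947.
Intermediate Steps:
n(S, o) = 4 + S*o
E(R, G) = G + (4 + G)/(4 + G + G*R) (E(R, G) = G + (G + 4)/(G + (4 + R*G)) = G + (4 + G)/(G + (4 + G*R)) = G + (4 + G)/(4 + G + G*R))
(-59*E(-9, 9))*((22 + 16) + 10) = (-59*(4 + 9 + 9² + 9*(4 + 9*(-9)))/(4 + 9 + 9*(-9)))*((22 + 16) + 10) = (-59*(4 + 9 + 81 + 9*(4 - 81))/(4 + 9 - 81))*(38 + 10) = -59*(4 + 9 + 81 + 9*(-77))/(-68)*48 = -(-59)*(4 + 9 + 81 - 693)/68*48 = -(-59)*(-599)/68*48 = -59*599/68*48 = -35341/68*48 = -424092/17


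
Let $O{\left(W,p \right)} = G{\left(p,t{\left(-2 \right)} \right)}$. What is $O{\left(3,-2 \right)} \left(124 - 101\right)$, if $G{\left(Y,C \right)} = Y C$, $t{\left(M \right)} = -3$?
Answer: $138$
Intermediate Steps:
$G{\left(Y,C \right)} = C Y$
$O{\left(W,p \right)} = - 3 p$
$O{\left(3,-2 \right)} \left(124 - 101\right) = \left(-3\right) \left(-2\right) \left(124 - 101\right) = 6 \cdot 23 = 138$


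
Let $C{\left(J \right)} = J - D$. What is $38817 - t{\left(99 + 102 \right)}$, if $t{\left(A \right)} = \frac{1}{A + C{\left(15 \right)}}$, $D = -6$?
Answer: $\frac{8617373}{222} \approx 38817.0$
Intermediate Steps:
$C{\left(J \right)} = 6 + J$ ($C{\left(J \right)} = J - -6 = J + 6 = 6 + J$)
$t{\left(A \right)} = \frac{1}{21 + A}$ ($t{\left(A \right)} = \frac{1}{A + \left(6 + 15\right)} = \frac{1}{A + 21} = \frac{1}{21 + A}$)
$38817 - t{\left(99 + 102 \right)} = 38817 - \frac{1}{21 + \left(99 + 102\right)} = 38817 - \frac{1}{21 + 201} = 38817 - \frac{1}{222} = \frac{8617373}{222}$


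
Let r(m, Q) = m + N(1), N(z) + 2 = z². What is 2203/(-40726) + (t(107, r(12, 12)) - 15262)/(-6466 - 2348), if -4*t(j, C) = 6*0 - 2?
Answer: 602122607/358958964 ≈ 1.6774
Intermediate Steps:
N(z) = -2 + z²
r(m, Q) = -1 + m (r(m, Q) = m + (-2 + 1²) = m + (-2 + 1) = m - 1 = -1 + m)
t(j, C) = ½ (t(j, C) = -(6*0 - 2)/4 = -(0 - 2)/4 = -¼*(-2) = ½)
2203/(-40726) + (t(107, r(12, 12)) - 15262)/(-6466 - 2348) = 2203/(-40726) + (½ - 15262)/(-6466 - 2348) = 2203*(-1/40726) - 30523/2/(-8814) = -2203/40726 - 30523/2*(-1/8814) = -2203/40726 + 30523/17628 = 602122607/358958964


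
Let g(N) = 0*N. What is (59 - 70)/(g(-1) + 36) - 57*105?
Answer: -215471/36 ≈ -5985.3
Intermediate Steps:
g(N) = 0
(59 - 70)/(g(-1) + 36) - 57*105 = (59 - 70)/(0 + 36) - 57*105 = -11/36 - 5985 = -215471/36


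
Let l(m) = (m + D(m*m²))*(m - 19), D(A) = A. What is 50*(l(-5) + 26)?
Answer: 157300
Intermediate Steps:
l(m) = (-19 + m)*(m + m³) (l(m) = (m + m*m²)*(m - 19) = (m + m³)*(-19 + m) = (-19 + m)*(m + m³))
50*(l(-5) + 26) = 50*(-5*(-19 - 5 + (-5)³ - 19*(-5)²) + 26) = 50*(-5*(-19 - 5 - 125 - 19*25) + 26) = 50*(-5*(-19 - 5 - 125 - 475) + 26) = 50*(-5*(-624) + 26) = 50*(3120 + 26) = 50*3146 = 157300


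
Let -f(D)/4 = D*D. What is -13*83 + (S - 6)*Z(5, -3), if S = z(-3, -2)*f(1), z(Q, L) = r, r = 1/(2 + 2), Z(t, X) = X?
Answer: -1058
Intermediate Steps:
r = 1/4 ≈ 0.25000
z(Q, L) = 1/4
f(D) = -4*D**2 (f(D) = -4*D*D = -4*D**2)
S = -1 (S = (-4*1**2)/4 = (-4*1)/4 = (1/4)*(-4) = -1)
-13*83 + (S - 6)*Z(5, -3) = -13*83 + (-1 - 6)*(-3) = -1079 - 7*(-3) = -1079 + 21 = -1058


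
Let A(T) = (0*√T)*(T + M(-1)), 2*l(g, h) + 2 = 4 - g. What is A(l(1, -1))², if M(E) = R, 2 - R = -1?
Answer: 0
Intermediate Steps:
R = 3 (R = 2 - 1*(-1) = 2 + 1 = 3)
M(E) = 3
l(g, h) = 1 - g/2 (l(g, h) = -1 + (4 - g)/2 = -1 + (2 - g/2) = 1 - g/2)
A(T) = 0 (A(T) = (0*√T)*(T + 3) = 0*(3 + T) = 0)
A(l(1, -1))² = 0² = 0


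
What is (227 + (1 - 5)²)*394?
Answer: 95742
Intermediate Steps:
(227 + (1 - 5)²)*394 = (227 + (-4)²)*394 = (227 + 16)*394 = 243*394 = 95742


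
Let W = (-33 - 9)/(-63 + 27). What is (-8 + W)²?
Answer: 1681/36 ≈ 46.694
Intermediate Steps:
W = 7/6 (W = -42/(-36) = -42*(-1/36) = 7/6 ≈ 1.1667)
(-8 + W)² = (-8 + 7/6)² = (-41/6)² = 1681/36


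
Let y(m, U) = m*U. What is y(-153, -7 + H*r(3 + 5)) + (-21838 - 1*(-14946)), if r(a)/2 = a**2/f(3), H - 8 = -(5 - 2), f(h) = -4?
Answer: 18659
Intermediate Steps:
H = 5 (H = 8 - (5 - 2) = 8 - 1*3 = 8 - 3 = 5)
r(a) = -a**2/2 (r(a) = 2*(a**2/(-4)) = 2*(a**2*(-1/4)) = 2*(-a**2/4) = -a**2/2)
y(m, U) = U*m
y(-153, -7 + H*r(3 + 5)) + (-21838 - 1*(-14946)) = (-7 + 5*(-(3 + 5)**2/2))*(-153) + (-21838 - 1*(-14946)) = (-7 + 5*(-1/2*8**2))*(-153) + (-21838 + 14946) = (-7 + 5*(-1/2*64))*(-153) - 6892 = (-7 + 5*(-32))*(-153) - 6892 = (-7 - 160)*(-153) - 6892 = -167*(-153) - 6892 = 25551 - 6892 = 18659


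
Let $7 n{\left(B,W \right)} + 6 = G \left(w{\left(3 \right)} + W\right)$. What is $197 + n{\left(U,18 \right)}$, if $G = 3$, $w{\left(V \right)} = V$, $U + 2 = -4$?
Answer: $\frac{1436}{7} \approx 205.14$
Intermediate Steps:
$U = -6$ ($U = -2 - 4 = -6$)
$n{\left(B,W \right)} = \frac{3}{7} + \frac{3 W}{7}$ ($n{\left(B,W \right)} = - \frac{6}{7} + \frac{3 \left(3 + W\right)}{7} = - \frac{6}{7} + \frac{9 + 3 W}{7} = - \frac{6}{7} + \left(\frac{9}{7} + \frac{3 W}{7}\right) = \frac{3}{7} + \frac{3 W}{7}$)
$197 + n{\left(U,18 \right)} = 197 + \left(\frac{3}{7} + \frac{3}{7} \cdot 18\right) = 197 + \left(\frac{3}{7} + \frac{54}{7}\right) = 197 + \frac{57}{7} = \frac{1436}{7}$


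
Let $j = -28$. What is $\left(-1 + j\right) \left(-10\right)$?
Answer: $290$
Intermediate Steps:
$\left(-1 + j\right) \left(-10\right) = \left(-1 - 28\right) \left(-10\right) = \left(-29\right) \left(-10\right) = 290$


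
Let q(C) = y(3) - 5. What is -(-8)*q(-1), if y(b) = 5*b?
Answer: 80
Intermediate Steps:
q(C) = 10 (q(C) = 5*3 - 5 = 15 - 5 = 10)
-(-8)*q(-1) = -(-8)*10 = -8*(-10) = 80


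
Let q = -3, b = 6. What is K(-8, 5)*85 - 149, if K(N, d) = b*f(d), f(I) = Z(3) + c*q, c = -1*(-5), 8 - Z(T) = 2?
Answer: -4739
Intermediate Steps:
Z(T) = 6 (Z(T) = 8 - 1*2 = 8 - 2 = 6)
c = 5
f(I) = -9 (f(I) = 6 + 5*(-3) = 6 - 15 = -9)
K(N, d) = -54 (K(N, d) = 6*(-9) = -54)
K(-8, 5)*85 - 149 = -54*85 - 149 = -4590 - 149 = -4739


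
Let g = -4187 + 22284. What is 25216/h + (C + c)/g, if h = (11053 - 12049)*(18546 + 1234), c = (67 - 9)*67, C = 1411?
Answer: 6493701713/22282926585 ≈ 0.29142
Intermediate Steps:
c = 3886 (c = 58*67 = 3886)
g = 18097
h = -19700880 (h = -996*19780 = -19700880)
25216/h + (C + c)/g = 25216/(-19700880) + (1411 + 3886)/18097 = 25216*(-1/19700880) + 5297*(1/18097) = -1576/1231305 + 5297/18097 = 6493701713/22282926585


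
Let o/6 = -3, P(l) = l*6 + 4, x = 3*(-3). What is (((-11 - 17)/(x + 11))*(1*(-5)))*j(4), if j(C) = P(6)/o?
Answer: -1400/9 ≈ -155.56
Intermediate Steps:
x = -9
P(l) = 4 + 6*l (P(l) = 6*l + 4 = 4 + 6*l)
o = -18 (o = 6*(-3) = -18)
j(C) = -20/9 (j(C) = (4 + 6*6)/(-18) = (4 + 36)*(-1/18) = 40*(-1/18) = -20/9)
(((-11 - 17)/(x + 11))*(1*(-5)))*j(4) = (((-11 - 17)/(-9 + 11))*(1*(-5)))*(-20/9) = (-28/2*(-5))*(-20/9) = (-28*1/2*(-5))*(-20/9) = -14*(-5)*(-20/9) = 70*(-20/9) = -1400/9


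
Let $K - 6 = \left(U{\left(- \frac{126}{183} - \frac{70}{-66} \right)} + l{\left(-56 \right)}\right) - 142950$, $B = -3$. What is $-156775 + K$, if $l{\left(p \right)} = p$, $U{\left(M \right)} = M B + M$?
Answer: $- \frac{603448573}{2013} \approx -2.9978 \cdot 10^{5}$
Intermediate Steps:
$U{\left(M \right)} = - 2 M$ ($U{\left(M \right)} = M \left(-3\right) + M = - 3 M + M = - 2 M$)
$K = - \frac{287860498}{2013}$ ($K = 6 - \left(143006 + 2 \left(- \frac{126}{183} - \frac{70}{-66}\right)\right) = 6 - \left(143006 + 2 \left(\left(-126\right) \frac{1}{183} - - \frac{35}{33}\right)\right) = 6 - \left(143006 + 2 \left(- \frac{42}{61} + \frac{35}{33}\right)\right) = 6 - \frac{287872576}{2013} = - \frac{287860498}{2013} \approx -1.43 \cdot 10^{5}$)
$-156775 + K = -156775 - \frac{287860498}{2013} = - \frac{603448573}{2013}$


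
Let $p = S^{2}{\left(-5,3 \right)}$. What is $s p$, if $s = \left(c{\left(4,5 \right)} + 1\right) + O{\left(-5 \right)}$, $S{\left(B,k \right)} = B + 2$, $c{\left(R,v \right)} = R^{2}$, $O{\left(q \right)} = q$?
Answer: $108$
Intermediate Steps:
$S{\left(B,k \right)} = 2 + B$
$s = 12$ ($s = \left(4^{2} + 1\right) - 5 = \left(16 + 1\right) - 5 = 17 - 5 = 12$)
$p = 9$ ($p = \left(2 - 5\right)^{2} = \left(-3\right)^{2} = 9$)
$s p = 12 \cdot 9 = 108$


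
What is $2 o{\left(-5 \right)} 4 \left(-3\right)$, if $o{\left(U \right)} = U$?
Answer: $120$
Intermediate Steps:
$2 o{\left(-5 \right)} 4 \left(-3\right) = 2 \left(-5\right) 4 \left(-3\right) = \left(-10\right) \left(-12\right) = 120$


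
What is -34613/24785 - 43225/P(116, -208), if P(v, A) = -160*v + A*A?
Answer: -1926411177/612288640 ≈ -3.1462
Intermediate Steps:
P(v, A) = A² - 160*v (P(v, A) = -160*v + A² = A² - 160*v)
-34613/24785 - 43225/P(116, -208) = -34613/24785 - 43225/((-208)² - 160*116) = -34613*1/24785 - 43225/(43264 - 18560) = -34613/24785 - 43225/24704 = -1926411177/612288640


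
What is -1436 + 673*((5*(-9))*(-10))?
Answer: 301414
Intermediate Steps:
-1436 + 673*((5*(-9))*(-10)) = -1436 + 673*(-45*(-10)) = -1436 + 673*450 = -1436 + 302850 = 301414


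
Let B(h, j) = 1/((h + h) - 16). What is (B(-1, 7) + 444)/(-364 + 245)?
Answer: -7991/2142 ≈ -3.7306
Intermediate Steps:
B(h, j) = 1/(-16 + 2*h) (B(h, j) = 1/(2*h - 16) = 1/(-16 + 2*h))
(B(-1, 7) + 444)/(-364 + 245) = (1/(2*(-8 - 1)) + 444)/(-364 + 245) = ((½)/(-9) + 444)/(-119) = ((½)*(-⅑) + 444)*(-1/119) = (-1/18 + 444)*(-1/119) = (7991/18)*(-1/119) = -7991/2142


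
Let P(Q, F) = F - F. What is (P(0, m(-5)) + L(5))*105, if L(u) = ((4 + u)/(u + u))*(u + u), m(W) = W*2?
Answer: 945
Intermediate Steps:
m(W) = 2*W
P(Q, F) = 0
L(u) = 4 + u (L(u) = ((4 + u)/((2*u)))*(2*u) = ((4 + u)*(1/(2*u)))*(2*u) = ((4 + u)/(2*u))*(2*u) = 4 + u)
(P(0, m(-5)) + L(5))*105 = (0 + (4 + 5))*105 = (0 + 9)*105 = 9*105 = 945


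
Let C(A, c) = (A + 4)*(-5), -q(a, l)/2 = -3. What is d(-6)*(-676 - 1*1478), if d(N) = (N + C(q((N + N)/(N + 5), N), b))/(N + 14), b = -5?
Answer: 15078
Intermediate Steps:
q(a, l) = 6 (q(a, l) = -2*(-3) = 6)
C(A, c) = -20 - 5*A (C(A, c) = (4 + A)*(-5) = -20 - 5*A)
d(N) = (-50 + N)/(14 + N) (d(N) = (N + (-20 - 5*6))/(N + 14) = (N + (-20 - 30))/(14 + N) = (N - 50)/(14 + N) = (-50 + N)/(14 + N))
d(-6)*(-676 - 1*1478) = ((-50 - 6)/(14 - 6))*(-676 - 1*1478) = (-56/8)*(-676 - 1478) = ((⅛)*(-56))*(-2154) = -7*(-2154) = 15078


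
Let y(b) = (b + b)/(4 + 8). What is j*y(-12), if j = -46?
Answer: 92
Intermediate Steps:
y(b) = b/6 (y(b) = (2*b)/12 = (2*b)*(1/12) = b/6)
j*y(-12) = -23*(-12)/3 = -46*(-2) = 92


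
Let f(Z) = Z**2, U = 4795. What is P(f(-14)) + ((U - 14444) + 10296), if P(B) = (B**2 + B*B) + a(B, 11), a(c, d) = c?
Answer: 77675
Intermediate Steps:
P(B) = B + 2*B**2 (P(B) = (B**2 + B*B) + B = (B**2 + B**2) + B = 2*B**2 + B = B + 2*B**2)
P(f(-14)) + ((U - 14444) + 10296) = (-14)**2*(1 + 2*(-14)**2) + ((4795 - 14444) + 10296) = 196*(1 + 2*196) + (-9649 + 10296) = 196*(1 + 392) + 647 = 196*393 + 647 = 77028 + 647 = 77675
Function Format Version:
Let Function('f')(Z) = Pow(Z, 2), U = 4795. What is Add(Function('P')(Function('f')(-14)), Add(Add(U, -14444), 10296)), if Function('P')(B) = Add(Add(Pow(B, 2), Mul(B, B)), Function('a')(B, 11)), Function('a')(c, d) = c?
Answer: 77675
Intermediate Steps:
Function('P')(B) = Add(B, Mul(2, Pow(B, 2))) (Function('P')(B) = Add(Add(Pow(B, 2), Mul(B, B)), B) = Add(Add(Pow(B, 2), Pow(B, 2)), B) = Add(Mul(2, Pow(B, 2)), B) = Add(B, Mul(2, Pow(B, 2))))
Add(Function('P')(Function('f')(-14)), Add(Add(U, -14444), 10296)) = Add(Mul(Pow(-14, 2), Add(1, Mul(2, Pow(-14, 2)))), Add(Add(4795, -14444), 10296)) = Add(Mul(196, Add(1, Mul(2, 196))), Add(-9649, 10296)) = Add(Mul(196, Add(1, 392)), 647) = Add(Mul(196, 393), 647) = Add(77028, 647) = 77675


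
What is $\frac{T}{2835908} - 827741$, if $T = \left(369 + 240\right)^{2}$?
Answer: $- \frac{2347396952947}{2835908} \approx -8.2774 \cdot 10^{5}$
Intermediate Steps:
$T = 370881$ ($T = 609^{2} = 370881$)
$\frac{T}{2835908} - 827741 = \frac{370881}{2835908} - 827741 = - \frac{2347396952947}{2835908}$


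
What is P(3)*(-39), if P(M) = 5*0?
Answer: 0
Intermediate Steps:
P(M) = 0
P(3)*(-39) = 0*(-39) = 0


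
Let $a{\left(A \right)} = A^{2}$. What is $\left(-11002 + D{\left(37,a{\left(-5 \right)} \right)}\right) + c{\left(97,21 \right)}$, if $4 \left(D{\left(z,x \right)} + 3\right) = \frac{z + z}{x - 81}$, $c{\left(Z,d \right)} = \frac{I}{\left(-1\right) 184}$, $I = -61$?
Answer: $- \frac{28348877}{2576} \approx -11005.0$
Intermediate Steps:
$c{\left(Z,d \right)} = \frac{61}{184}$ ($c{\left(Z,d \right)} = - \frac{61}{\left(-1\right) 184} = - \frac{61}{-184} = \left(-61\right) \left(- \frac{1}{184}\right) = \frac{61}{184}$)
$D{\left(z,x \right)} = -3 + \frac{z}{2 \left(-81 + x\right)}$ ($D{\left(z,x \right)} = -3 + \frac{\left(z + z\right) \frac{1}{x - 81}}{4} = -3 + \frac{2 z \frac{1}{-81 + x}}{4} = -3 + \frac{z}{2 \left(-81 + x\right)}$)
$\left(-11002 + D{\left(37,a{\left(-5 \right)} \right)}\right) + c{\left(97,21 \right)} = \left(-11002 + \frac{486 + 37 - 6 \left(-5\right)^{2}}{2 \left(-81 + \left(-5\right)^{2}\right)}\right) + \frac{61}{184} = \left(-11002 + \frac{486 + 37 - 150}{2 \left(-81 + 25\right)}\right) + \frac{61}{184} = \left(-11002 + \frac{486 + 37 - 150}{2 \left(-56\right)}\right) + \frac{61}{184} = \left(-11002 + \frac{1}{2} \left(- \frac{1}{56}\right) 373\right) + \frac{61}{184} = \left(-11002 - \frac{373}{112}\right) + \frac{61}{184} = - \frac{1232597}{112} + \frac{61}{184} = - \frac{28348877}{2576}$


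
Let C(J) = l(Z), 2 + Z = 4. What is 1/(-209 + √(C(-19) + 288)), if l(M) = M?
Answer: -209/43391 - √290/43391 ≈ -0.0052091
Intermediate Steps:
Z = 2 (Z = -2 + 4 = 2)
C(J) = 2
1/(-209 + √(C(-19) + 288)) = 1/(-209 + √(2 + 288)) = 1/(-209 + √290)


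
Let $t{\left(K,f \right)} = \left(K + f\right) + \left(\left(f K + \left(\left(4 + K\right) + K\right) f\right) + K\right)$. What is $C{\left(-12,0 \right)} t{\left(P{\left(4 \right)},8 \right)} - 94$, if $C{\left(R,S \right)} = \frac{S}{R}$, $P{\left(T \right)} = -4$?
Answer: $-94$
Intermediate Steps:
$t{\left(K,f \right)} = f + 2 K + K f + f \left(4 + 2 K\right)$ ($t{\left(K,f \right)} = \left(K + f\right) + \left(\left(K f + \left(4 + 2 K\right) f\right) + K\right) = \left(K + f\right) + \left(\left(K f + f \left(4 + 2 K\right)\right) + K\right) = \left(K + f\right) + \left(K + K f + f \left(4 + 2 K\right)\right) = f + 2 K + K f + f \left(4 + 2 K\right)$)
$C{\left(-12,0 \right)} t{\left(P{\left(4 \right)},8 \right)} - 94 = \frac{0}{-12} \left(2 \left(-4\right) + 5 \cdot 8 + 3 \left(-4\right) 8\right) - 94 = 0 \left(- \frac{1}{12}\right) \left(-8 + 40 - 96\right) - 94 = 0 \left(-64\right) - 94 = 0 - 94 = -94$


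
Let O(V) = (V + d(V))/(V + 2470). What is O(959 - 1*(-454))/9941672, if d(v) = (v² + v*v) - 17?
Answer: 1997267/19301756188 ≈ 0.00010348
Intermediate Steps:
d(v) = -17 + 2*v² (d(v) = (v² + v²) - 17 = 2*v² - 17 = -17 + 2*v²)
O(V) = (-17 + V + 2*V²)/(2470 + V) (O(V) = (V + (-17 + 2*V²))/(V + 2470) = (-17 + V + 2*V²)/(2470 + V))
O(959 - 1*(-454))/9941672 = ((-17 + (959 - 1*(-454)) + 2*(959 - 1*(-454))²)/(2470 + (959 - 1*(-454))))/9941672 = ((-17 + (959 + 454) + 2*(959 + 454)²)/(2470 + (959 + 454)))*(1/9941672) = ((-17 + 1413 + 2*1413²)/(2470 + 1413))*(1/9941672) = ((-17 + 1413 + 2*1996569)/3883)*(1/9941672) = ((-17 + 1413 + 3993138)/3883)*(1/9941672) = ((1/3883)*3994534)*(1/9941672) = (3994534/3883)*(1/9941672) = 1997267/19301756188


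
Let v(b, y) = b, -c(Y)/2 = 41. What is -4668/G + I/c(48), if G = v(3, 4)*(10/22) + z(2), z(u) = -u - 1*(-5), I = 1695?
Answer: -178829/164 ≈ -1090.4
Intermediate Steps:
c(Y) = -82 (c(Y) = -2*41 = -82)
z(u) = 5 - u (z(u) = -u + 5 = 5 - u)
G = 48/11 (G = 3*(10/22) + (5 - 1*2) = 3*(10*(1/22)) + (5 - 2) = 3*(5/11) + 3 = 15/11 + 3 = 48/11 ≈ 4.3636)
-4668/G + I/c(48) = -4668/48/11 + 1695/(-82) = -4668*11/48 + 1695*(-1/82) = -4279/4 - 1695/82 = -178829/164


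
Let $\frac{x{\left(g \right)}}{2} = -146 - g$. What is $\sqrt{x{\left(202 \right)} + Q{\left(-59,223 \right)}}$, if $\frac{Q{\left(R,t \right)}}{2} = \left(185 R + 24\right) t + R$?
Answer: $30 i \sqrt{5398} \approx 2204.1 i$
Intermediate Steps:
$x{\left(g \right)} = -292 - 2 g$ ($x{\left(g \right)} = 2 \left(-146 - g\right) = -292 - 2 g$)
$Q{\left(R,t \right)} = 2 R + 2 t \left(24 + 185 R\right)$ ($Q{\left(R,t \right)} = 2 \left(\left(185 R + 24\right) t + R\right) = 2 \left(\left(24 + 185 R\right) t + R\right) = 2 \left(t \left(24 + 185 R\right) + R\right) = 2 \left(R + t \left(24 + 185 R\right)\right) = 2 R + 2 t \left(24 + 185 R\right)$)
$\sqrt{x{\left(202 \right)} + Q{\left(-59,223 \right)}} = \sqrt{\left(-292 - 404\right) + \left(2 \left(-59\right) + 48 \cdot 223 + 370 \left(-59\right) 223\right)} = \sqrt{\left(-292 - 404\right) - 4857504} = \sqrt{-696 - 4857504} = \sqrt{-4858200} = 30 i \sqrt{5398}$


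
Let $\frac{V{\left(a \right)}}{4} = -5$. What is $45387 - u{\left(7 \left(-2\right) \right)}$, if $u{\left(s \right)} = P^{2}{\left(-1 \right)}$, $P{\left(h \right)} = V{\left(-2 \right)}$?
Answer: $44987$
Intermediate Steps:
$V{\left(a \right)} = -20$ ($V{\left(a \right)} = 4 \left(-5\right) = -20$)
$P{\left(h \right)} = -20$
$u{\left(s \right)} = 400$ ($u{\left(s \right)} = \left(-20\right)^{2} = 400$)
$45387 - u{\left(7 \left(-2\right) \right)} = 45387 - 400 = 44987$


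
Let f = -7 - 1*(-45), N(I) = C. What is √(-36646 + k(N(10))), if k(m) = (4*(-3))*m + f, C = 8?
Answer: 4*I*√2294 ≈ 191.58*I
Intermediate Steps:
N(I) = 8
f = 38 (f = -7 + 45 = 38)
k(m) = 38 - 12*m (k(m) = (4*(-3))*m + 38 = -12*m + 38 = 38 - 12*m)
√(-36646 + k(N(10))) = √(-36646 + (38 - 12*8)) = √(-36646 + (38 - 96)) = √(-36646 - 58) = √(-36704) = 4*I*√2294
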